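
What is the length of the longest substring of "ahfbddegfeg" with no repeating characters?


Input: "ahfbddegfeg"
Sliding window (track last position of each char):
  Position 0 ('a'): window [0,0] length 1 -- new best
  Position 1 ('h'): window [0,1] length 2 -- new best
  Position 2 ('f'): window [0,2] length 3 -- new best
  Position 3 ('b'): window [0,3] length 4 -- new best
  Position 4 ('d'): window [0,4] length 5 -- new best
  Position 5 ('d'): repeat (last at 4), move window start to 5
  Position 5 ('d'): window [5,5] length 1
  Position 6 ('e'): window [5,6] length 2
  Position 7 ('g'): window [5,7] length 3
  Position 8 ('f'): window [5,8] length 4
  Position 9 ('e'): repeat (last at 6), move window start to 7
  Position 9 ('e'): window [7,9] length 3
  Position 10 ('g'): repeat (last at 7), move window start to 8
  Position 10 ('g'): window [8,10] length 3
Longest substring with no repeats: "ahfbd" with length 5

5


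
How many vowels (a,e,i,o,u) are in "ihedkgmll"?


Input: ihedkgmll
Checking each character:
  'i' at position 0: vowel (running total: 1)
  'h' at position 1: consonant
  'e' at position 2: vowel (running total: 2)
  'd' at position 3: consonant
  'k' at position 4: consonant
  'g' at position 5: consonant
  'm' at position 6: consonant
  'l' at position 7: consonant
  'l' at position 8: consonant
Total vowels: 2

2


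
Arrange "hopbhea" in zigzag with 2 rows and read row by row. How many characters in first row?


Zigzag "hopbhea" into 2 rows:
Placing characters:
  'h' => row 0
  'o' => row 1
  'p' => row 0
  'b' => row 1
  'h' => row 0
  'e' => row 1
  'a' => row 0
Rows:
  Row 0: "hpha"
  Row 1: "obe"
First row length: 4

4


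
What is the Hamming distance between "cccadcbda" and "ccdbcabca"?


Comparing "cccadcbda" and "ccdbcabca" position by position:
  Position 0: 'c' vs 'c' => same
  Position 1: 'c' vs 'c' => same
  Position 2: 'c' vs 'd' => differ
  Position 3: 'a' vs 'b' => differ
  Position 4: 'd' vs 'c' => differ
  Position 5: 'c' vs 'a' => differ
  Position 6: 'b' vs 'b' => same
  Position 7: 'd' vs 'c' => differ
  Position 8: 'a' vs 'a' => same
Total differences (Hamming distance): 5

5


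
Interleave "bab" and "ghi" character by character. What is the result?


Interleaving "bab" and "ghi":
  Position 0: 'b' from first, 'g' from second => "bg"
  Position 1: 'a' from first, 'h' from second => "ah"
  Position 2: 'b' from first, 'i' from second => "bi"
Result: bgahbi

bgahbi


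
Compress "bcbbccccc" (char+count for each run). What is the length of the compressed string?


Input: bcbbccccc
Runs:
  'b' x 1 => "b1"
  'c' x 1 => "c1"
  'b' x 2 => "b2"
  'c' x 5 => "c5"
Compressed: "b1c1b2c5"
Compressed length: 8

8


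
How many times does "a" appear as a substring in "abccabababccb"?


Searching for "a" in "abccabababccb"
Scanning each position:
  Position 0: "a" => MATCH
  Position 1: "b" => no
  Position 2: "c" => no
  Position 3: "c" => no
  Position 4: "a" => MATCH
  Position 5: "b" => no
  Position 6: "a" => MATCH
  Position 7: "b" => no
  Position 8: "a" => MATCH
  Position 9: "b" => no
  Position 10: "c" => no
  Position 11: "c" => no
  Position 12: "b" => no
Total occurrences: 4

4


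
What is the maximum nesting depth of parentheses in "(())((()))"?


Input: "(())((()))"
Tracking depth:
  Position 0 '(': depth becomes 1
  Position 1 '(': depth becomes 2
  Position 2 ')': depth becomes 1
  Position 3 ')': depth becomes 0
  Position 4 '(': depth becomes 1
  Position 5 '(': depth becomes 2
  Position 6 '(': depth becomes 3
  Position 7 ')': depth becomes 2
  Position 8 ')': depth becomes 1
  Position 9 ')': depth becomes 0
Maximum depth reached: 3

3


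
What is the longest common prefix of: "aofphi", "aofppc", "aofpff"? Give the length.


Words: aofphi, aofppc, aofpff
  Position 0: all 'a' => match
  Position 1: all 'o' => match
  Position 2: all 'f' => match
  Position 3: all 'p' => match
  Position 4: ('h', 'p', 'f') => mismatch, stop
LCP = "aofp" (length 4)

4


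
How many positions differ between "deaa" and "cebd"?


Comparing "deaa" and "cebd" position by position:
  Position 0: 'd' vs 'c' => DIFFER
  Position 1: 'e' vs 'e' => same
  Position 2: 'a' vs 'b' => DIFFER
  Position 3: 'a' vs 'd' => DIFFER
Positions that differ: 3

3


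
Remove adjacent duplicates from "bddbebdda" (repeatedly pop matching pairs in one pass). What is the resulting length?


Input: bddbebdda
Stack-based adjacent duplicate removal:
  Read 'b': push. Stack: b
  Read 'd': push. Stack: bd
  Read 'd': matches stack top 'd' => pop. Stack: b
  Read 'b': matches stack top 'b' => pop. Stack: (empty)
  Read 'e': push. Stack: e
  Read 'b': push. Stack: eb
  Read 'd': push. Stack: ebd
  Read 'd': matches stack top 'd' => pop. Stack: eb
  Read 'a': push. Stack: eba
Final stack: "eba" (length 3)

3


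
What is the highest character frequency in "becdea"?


Input: becdea
Character counts:
  'a': 1
  'b': 1
  'c': 1
  'd': 1
  'e': 2
Maximum frequency: 2

2


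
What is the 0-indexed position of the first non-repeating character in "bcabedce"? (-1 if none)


Input: bcabedce
Character frequencies:
  'a': 1
  'b': 2
  'c': 2
  'd': 1
  'e': 2
Scanning left to right for freq == 1:
  Position 0 ('b'): freq=2, skip
  Position 1 ('c'): freq=2, skip
  Position 2 ('a'): unique! => answer = 2

2


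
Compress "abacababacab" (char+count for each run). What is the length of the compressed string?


Input: abacababacab
Runs:
  'a' x 1 => "a1"
  'b' x 1 => "b1"
  'a' x 1 => "a1"
  'c' x 1 => "c1"
  'a' x 1 => "a1"
  'b' x 1 => "b1"
  'a' x 1 => "a1"
  'b' x 1 => "b1"
  'a' x 1 => "a1"
  'c' x 1 => "c1"
  'a' x 1 => "a1"
  'b' x 1 => "b1"
Compressed: "a1b1a1c1a1b1a1b1a1c1a1b1"
Compressed length: 24

24


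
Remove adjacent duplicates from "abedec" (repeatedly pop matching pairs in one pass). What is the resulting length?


Input: abedec
Stack-based adjacent duplicate removal:
  Read 'a': push. Stack: a
  Read 'b': push. Stack: ab
  Read 'e': push. Stack: abe
  Read 'd': push. Stack: abed
  Read 'e': push. Stack: abede
  Read 'c': push. Stack: abedec
Final stack: "abedec" (length 6)

6


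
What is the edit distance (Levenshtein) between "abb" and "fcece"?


Computing edit distance: "abb" -> "fcece"
DP table:
           f    c    e    c    e
      0    1    2    3    4    5
  a   1    1    2    3    4    5
  b   2    2    2    3    4    5
  b   3    3    3    3    4    5
Edit distance = dp[3][5] = 5

5


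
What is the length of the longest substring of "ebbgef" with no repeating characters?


Input: "ebbgef"
Sliding window (track last position of each char):
  Position 0 ('e'): window [0,0] length 1 -- new best
  Position 1 ('b'): window [0,1] length 2 -- new best
  Position 2 ('b'): repeat (last at 1), move window start to 2
  Position 2 ('b'): window [2,2] length 1
  Position 3 ('g'): window [2,3] length 2
  Position 4 ('e'): window [2,4] length 3 -- new best
  Position 5 ('f'): window [2,5] length 4 -- new best
Longest substring with no repeats: "bgef" with length 4

4


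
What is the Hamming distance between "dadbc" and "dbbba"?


Comparing "dadbc" and "dbbba" position by position:
  Position 0: 'd' vs 'd' => same
  Position 1: 'a' vs 'b' => differ
  Position 2: 'd' vs 'b' => differ
  Position 3: 'b' vs 'b' => same
  Position 4: 'c' vs 'a' => differ
Total differences (Hamming distance): 3

3


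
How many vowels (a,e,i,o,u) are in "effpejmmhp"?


Input: effpejmmhp
Checking each character:
  'e' at position 0: vowel (running total: 1)
  'f' at position 1: consonant
  'f' at position 2: consonant
  'p' at position 3: consonant
  'e' at position 4: vowel (running total: 2)
  'j' at position 5: consonant
  'm' at position 6: consonant
  'm' at position 7: consonant
  'h' at position 8: consonant
  'p' at position 9: consonant
Total vowels: 2

2


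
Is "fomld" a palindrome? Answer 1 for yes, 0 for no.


Input: fomld
Reversed: dlmof
  Compare pos 0 ('f') with pos 4 ('d'): MISMATCH
  Compare pos 1 ('o') with pos 3 ('l'): MISMATCH
Result: not a palindrome

0


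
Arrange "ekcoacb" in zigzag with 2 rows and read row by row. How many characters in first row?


Zigzag "ekcoacb" into 2 rows:
Placing characters:
  'e' => row 0
  'k' => row 1
  'c' => row 0
  'o' => row 1
  'a' => row 0
  'c' => row 1
  'b' => row 0
Rows:
  Row 0: "ecab"
  Row 1: "koc"
First row length: 4

4


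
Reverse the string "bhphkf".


Input: bhphkf
Reading characters right to left:
  Position 5: 'f'
  Position 4: 'k'
  Position 3: 'h'
  Position 2: 'p'
  Position 1: 'h'
  Position 0: 'b'
Reversed: fkhphb

fkhphb


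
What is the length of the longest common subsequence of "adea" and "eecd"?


LCS of "adea" and "eecd"
DP table:
           e    e    c    d
      0    0    0    0    0
  a   0    0    0    0    0
  d   0    0    0    0    1
  e   0    1    1    1    1
  a   0    1    1    1    1
LCS length = dp[4][4] = 1

1


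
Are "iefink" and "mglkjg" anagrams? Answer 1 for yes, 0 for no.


Strings: "iefink", "mglkjg"
Sorted first:  efiikn
Sorted second: ggjklm
Differ at position 0: 'e' vs 'g' => not anagrams

0


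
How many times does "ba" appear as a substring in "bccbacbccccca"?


Searching for "ba" in "bccbacbccccca"
Scanning each position:
  Position 0: "bc" => no
  Position 1: "cc" => no
  Position 2: "cb" => no
  Position 3: "ba" => MATCH
  Position 4: "ac" => no
  Position 5: "cb" => no
  Position 6: "bc" => no
  Position 7: "cc" => no
  Position 8: "cc" => no
  Position 9: "cc" => no
  Position 10: "cc" => no
  Position 11: "ca" => no
Total occurrences: 1

1


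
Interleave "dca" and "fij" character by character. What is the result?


Interleaving "dca" and "fij":
  Position 0: 'd' from first, 'f' from second => "df"
  Position 1: 'c' from first, 'i' from second => "ci"
  Position 2: 'a' from first, 'j' from second => "aj"
Result: dfciaj

dfciaj


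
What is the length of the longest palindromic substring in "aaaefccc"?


Input: "aaaefccc"
Checking substrings for palindromes:
  [0:3] "aaa" (len 3) => palindrome
  [5:8] "ccc" (len 3) => palindrome
  [0:2] "aa" (len 2) => palindrome
  [1:3] "aa" (len 2) => palindrome
  [5:7] "cc" (len 2) => palindrome
  [6:8] "cc" (len 2) => palindrome
Longest palindromic substring: "aaa" with length 3

3


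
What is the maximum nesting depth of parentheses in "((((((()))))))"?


Input: "((((((()))))))"
Tracking depth:
  Position 0 '(': depth becomes 1
  Position 1 '(': depth becomes 2
  Position 2 '(': depth becomes 3
  Position 3 '(': depth becomes 4
  Position 4 '(': depth becomes 5
  Position 5 '(': depth becomes 6
  Position 6 '(': depth becomes 7
  Position 7 ')': depth becomes 6
  Position 8 ')': depth becomes 5
  Position 9 ')': depth becomes 4
  Position 10 ')': depth becomes 3
  Position 11 ')': depth becomes 2
  Position 12 ')': depth becomes 1
  Position 13 ')': depth becomes 0
Maximum depth reached: 7

7


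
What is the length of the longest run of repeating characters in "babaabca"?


Input: "babaabca"
Scanning for longest run:
  Position 1 ('a'): new char, reset run to 1
  Position 2 ('b'): new char, reset run to 1
  Position 3 ('a'): new char, reset run to 1
  Position 4 ('a'): continues run of 'a', length=2
  Position 5 ('b'): new char, reset run to 1
  Position 6 ('c'): new char, reset run to 1
  Position 7 ('a'): new char, reset run to 1
Longest run: 'a' with length 2

2


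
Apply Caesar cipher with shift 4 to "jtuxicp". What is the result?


Caesar cipher: shift "jtuxicp" by 4
  'j' (pos 9) + 4 = pos 13 = 'n'
  't' (pos 19) + 4 = pos 23 = 'x'
  'u' (pos 20) + 4 = pos 24 = 'y'
  'x' (pos 23) + 4 = pos 1 = 'b'
  'i' (pos 8) + 4 = pos 12 = 'm'
  'c' (pos 2) + 4 = pos 6 = 'g'
  'p' (pos 15) + 4 = pos 19 = 't'
Result: nxybmgt

nxybmgt


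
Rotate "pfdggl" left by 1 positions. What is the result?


Input: "pfdggl", rotate left by 1
First 1 characters: "p"
Remaining characters: "fdggl"
Concatenate remaining + first: "fdggl" + "p" = "fdgglp"

fdgglp


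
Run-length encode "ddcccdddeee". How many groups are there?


Input: ddcccdddeee
Scanning for consecutive runs:
  Group 1: 'd' x 2 (positions 0-1)
  Group 2: 'c' x 3 (positions 2-4)
  Group 3: 'd' x 3 (positions 5-7)
  Group 4: 'e' x 3 (positions 8-10)
Total groups: 4

4


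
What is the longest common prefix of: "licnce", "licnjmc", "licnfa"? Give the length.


Words: licnce, licnjmc, licnfa
  Position 0: all 'l' => match
  Position 1: all 'i' => match
  Position 2: all 'c' => match
  Position 3: all 'n' => match
  Position 4: ('c', 'j', 'f') => mismatch, stop
LCP = "licn" (length 4)

4


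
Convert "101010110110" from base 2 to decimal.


Input: "101010110110" in base 2
Positional expansion:
  Digit '1' (value 1) x 2^11 = 2048
  Digit '0' (value 0) x 2^10 = 0
  Digit '1' (value 1) x 2^9 = 512
  Digit '0' (value 0) x 2^8 = 0
  Digit '1' (value 1) x 2^7 = 128
  Digit '0' (value 0) x 2^6 = 0
  Digit '1' (value 1) x 2^5 = 32
  Digit '1' (value 1) x 2^4 = 16
  Digit '0' (value 0) x 2^3 = 0
  Digit '1' (value 1) x 2^2 = 4
  Digit '1' (value 1) x 2^1 = 2
  Digit '0' (value 0) x 2^0 = 0
Sum = 2742

2742


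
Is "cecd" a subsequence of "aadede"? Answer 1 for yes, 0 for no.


Check if "cecd" is a subsequence of "aadede"
Greedy scan:
  Position 0 ('a'): no match needed
  Position 1 ('a'): no match needed
  Position 2 ('d'): no match needed
  Position 3 ('e'): no match needed
  Position 4 ('d'): no match needed
  Position 5 ('e'): no match needed
Only matched 0/4 characters => not a subsequence

0


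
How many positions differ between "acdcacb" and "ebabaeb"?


Comparing "acdcacb" and "ebabaeb" position by position:
  Position 0: 'a' vs 'e' => DIFFER
  Position 1: 'c' vs 'b' => DIFFER
  Position 2: 'd' vs 'a' => DIFFER
  Position 3: 'c' vs 'b' => DIFFER
  Position 4: 'a' vs 'a' => same
  Position 5: 'c' vs 'e' => DIFFER
  Position 6: 'b' vs 'b' => same
Positions that differ: 5

5


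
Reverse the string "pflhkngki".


Input: pflhkngki
Reading characters right to left:
  Position 8: 'i'
  Position 7: 'k'
  Position 6: 'g'
  Position 5: 'n'
  Position 4: 'k'
  Position 3: 'h'
  Position 2: 'l'
  Position 1: 'f'
  Position 0: 'p'
Reversed: ikgnkhlfp

ikgnkhlfp


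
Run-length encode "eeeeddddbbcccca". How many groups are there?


Input: eeeeddddbbcccca
Scanning for consecutive runs:
  Group 1: 'e' x 4 (positions 0-3)
  Group 2: 'd' x 4 (positions 4-7)
  Group 3: 'b' x 2 (positions 8-9)
  Group 4: 'c' x 4 (positions 10-13)
  Group 5: 'a' x 1 (positions 14-14)
Total groups: 5

5


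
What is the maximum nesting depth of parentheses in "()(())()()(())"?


Input: "()(())()()(())"
Tracking depth:
  Position 0 '(': depth becomes 1
  Position 1 ')': depth becomes 0
  Position 2 '(': depth becomes 1
  Position 3 '(': depth becomes 2
  Position 4 ')': depth becomes 1
  Position 5 ')': depth becomes 0
  Position 6 '(': depth becomes 1
  Position 7 ')': depth becomes 0
  Position 8 '(': depth becomes 1
  Position 9 ')': depth becomes 0
  Position 10 '(': depth becomes 1
  Position 11 '(': depth becomes 2
  Position 12 ')': depth becomes 1
  Position 13 ')': depth becomes 0
Maximum depth reached: 2

2


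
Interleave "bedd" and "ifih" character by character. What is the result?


Interleaving "bedd" and "ifih":
  Position 0: 'b' from first, 'i' from second => "bi"
  Position 1: 'e' from first, 'f' from second => "ef"
  Position 2: 'd' from first, 'i' from second => "di"
  Position 3: 'd' from first, 'h' from second => "dh"
Result: biefdidh

biefdidh


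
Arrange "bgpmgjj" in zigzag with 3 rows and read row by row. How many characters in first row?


Zigzag "bgpmgjj" into 3 rows:
Placing characters:
  'b' => row 0
  'g' => row 1
  'p' => row 2
  'm' => row 1
  'g' => row 0
  'j' => row 1
  'j' => row 2
Rows:
  Row 0: "bg"
  Row 1: "gmj"
  Row 2: "pj"
First row length: 2

2


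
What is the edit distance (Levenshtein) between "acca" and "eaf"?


Computing edit distance: "acca" -> "eaf"
DP table:
           e    a    f
      0    1    2    3
  a   1    1    1    2
  c   2    2    2    2
  c   3    3    3    3
  a   4    4    3    4
Edit distance = dp[4][3] = 4

4


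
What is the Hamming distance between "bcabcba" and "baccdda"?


Comparing "bcabcba" and "baccdda" position by position:
  Position 0: 'b' vs 'b' => same
  Position 1: 'c' vs 'a' => differ
  Position 2: 'a' vs 'c' => differ
  Position 3: 'b' vs 'c' => differ
  Position 4: 'c' vs 'd' => differ
  Position 5: 'b' vs 'd' => differ
  Position 6: 'a' vs 'a' => same
Total differences (Hamming distance): 5

5


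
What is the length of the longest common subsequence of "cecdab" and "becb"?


LCS of "cecdab" and "becb"
DP table:
           b    e    c    b
      0    0    0    0    0
  c   0    0    0    1    1
  e   0    0    1    1    1
  c   0    0    1    2    2
  d   0    0    1    2    2
  a   0    0    1    2    2
  b   0    1    1    2    3
LCS length = dp[6][4] = 3

3


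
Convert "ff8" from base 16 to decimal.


Input: "ff8" in base 16
Positional expansion:
  Digit 'f' (value 15) x 16^2 = 3840
  Digit 'f' (value 15) x 16^1 = 240
  Digit '8' (value 8) x 16^0 = 8
Sum = 4088

4088


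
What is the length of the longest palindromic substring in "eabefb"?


Input: "eabefb"
Checking substrings for palindromes:
  No multi-char palindromic substrings found
Longest palindromic substring: "e" with length 1

1


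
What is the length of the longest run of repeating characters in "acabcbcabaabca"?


Input: "acabcbcabaabca"
Scanning for longest run:
  Position 1 ('c'): new char, reset run to 1
  Position 2 ('a'): new char, reset run to 1
  Position 3 ('b'): new char, reset run to 1
  Position 4 ('c'): new char, reset run to 1
  Position 5 ('b'): new char, reset run to 1
  Position 6 ('c'): new char, reset run to 1
  Position 7 ('a'): new char, reset run to 1
  Position 8 ('b'): new char, reset run to 1
  Position 9 ('a'): new char, reset run to 1
  Position 10 ('a'): continues run of 'a', length=2
  Position 11 ('b'): new char, reset run to 1
  Position 12 ('c'): new char, reset run to 1
  Position 13 ('a'): new char, reset run to 1
Longest run: 'a' with length 2

2


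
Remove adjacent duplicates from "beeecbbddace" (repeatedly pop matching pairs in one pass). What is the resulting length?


Input: beeecbbddace
Stack-based adjacent duplicate removal:
  Read 'b': push. Stack: b
  Read 'e': push. Stack: be
  Read 'e': matches stack top 'e' => pop. Stack: b
  Read 'e': push. Stack: be
  Read 'c': push. Stack: bec
  Read 'b': push. Stack: becb
  Read 'b': matches stack top 'b' => pop. Stack: bec
  Read 'd': push. Stack: becd
  Read 'd': matches stack top 'd' => pop. Stack: bec
  Read 'a': push. Stack: beca
  Read 'c': push. Stack: becac
  Read 'e': push. Stack: becace
Final stack: "becace" (length 6)

6


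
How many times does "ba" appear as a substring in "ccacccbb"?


Searching for "ba" in "ccacccbb"
Scanning each position:
  Position 0: "cc" => no
  Position 1: "ca" => no
  Position 2: "ac" => no
  Position 3: "cc" => no
  Position 4: "cc" => no
  Position 5: "cb" => no
  Position 6: "bb" => no
Total occurrences: 0

0


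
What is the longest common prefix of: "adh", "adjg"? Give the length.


Words: adh, adjg
  Position 0: all 'a' => match
  Position 1: all 'd' => match
  Position 2: ('h', 'j') => mismatch, stop
LCP = "ad" (length 2)

2


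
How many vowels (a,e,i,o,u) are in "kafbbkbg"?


Input: kafbbkbg
Checking each character:
  'k' at position 0: consonant
  'a' at position 1: vowel (running total: 1)
  'f' at position 2: consonant
  'b' at position 3: consonant
  'b' at position 4: consonant
  'k' at position 5: consonant
  'b' at position 6: consonant
  'g' at position 7: consonant
Total vowels: 1

1


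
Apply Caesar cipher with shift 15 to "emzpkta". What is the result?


Caesar cipher: shift "emzpkta" by 15
  'e' (pos 4) + 15 = pos 19 = 't'
  'm' (pos 12) + 15 = pos 1 = 'b'
  'z' (pos 25) + 15 = pos 14 = 'o'
  'p' (pos 15) + 15 = pos 4 = 'e'
  'k' (pos 10) + 15 = pos 25 = 'z'
  't' (pos 19) + 15 = pos 8 = 'i'
  'a' (pos 0) + 15 = pos 15 = 'p'
Result: tboezip

tboezip


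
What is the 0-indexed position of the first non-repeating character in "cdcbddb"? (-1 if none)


Input: cdcbddb
Character frequencies:
  'b': 2
  'c': 2
  'd': 3
Scanning left to right for freq == 1:
  Position 0 ('c'): freq=2, skip
  Position 1 ('d'): freq=3, skip
  Position 2 ('c'): freq=2, skip
  Position 3 ('b'): freq=2, skip
  Position 4 ('d'): freq=3, skip
  Position 5 ('d'): freq=3, skip
  Position 6 ('b'): freq=2, skip
  No unique character found => answer = -1

-1


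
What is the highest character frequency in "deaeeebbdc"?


Input: deaeeebbdc
Character counts:
  'a': 1
  'b': 2
  'c': 1
  'd': 2
  'e': 4
Maximum frequency: 4

4


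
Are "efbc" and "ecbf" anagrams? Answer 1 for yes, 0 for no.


Strings: "efbc", "ecbf"
Sorted first:  bcef
Sorted second: bcef
Sorted forms match => anagrams

1


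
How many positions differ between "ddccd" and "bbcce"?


Comparing "ddccd" and "bbcce" position by position:
  Position 0: 'd' vs 'b' => DIFFER
  Position 1: 'd' vs 'b' => DIFFER
  Position 2: 'c' vs 'c' => same
  Position 3: 'c' vs 'c' => same
  Position 4: 'd' vs 'e' => DIFFER
Positions that differ: 3

3


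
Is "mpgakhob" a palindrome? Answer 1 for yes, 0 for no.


Input: mpgakhob
Reversed: bohkagpm
  Compare pos 0 ('m') with pos 7 ('b'): MISMATCH
  Compare pos 1 ('p') with pos 6 ('o'): MISMATCH
  Compare pos 2 ('g') with pos 5 ('h'): MISMATCH
  Compare pos 3 ('a') with pos 4 ('k'): MISMATCH
Result: not a palindrome

0


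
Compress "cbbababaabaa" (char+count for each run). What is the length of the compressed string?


Input: cbbababaabaa
Runs:
  'c' x 1 => "c1"
  'b' x 2 => "b2"
  'a' x 1 => "a1"
  'b' x 1 => "b1"
  'a' x 1 => "a1"
  'b' x 1 => "b1"
  'a' x 2 => "a2"
  'b' x 1 => "b1"
  'a' x 2 => "a2"
Compressed: "c1b2a1b1a1b1a2b1a2"
Compressed length: 18

18


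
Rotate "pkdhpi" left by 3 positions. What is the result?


Input: "pkdhpi", rotate left by 3
First 3 characters: "pkd"
Remaining characters: "hpi"
Concatenate remaining + first: "hpi" + "pkd" = "hpipkd"

hpipkd


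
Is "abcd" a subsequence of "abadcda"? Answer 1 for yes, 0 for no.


Check if "abcd" is a subsequence of "abadcda"
Greedy scan:
  Position 0 ('a'): matches sub[0] = 'a'
  Position 1 ('b'): matches sub[1] = 'b'
  Position 2 ('a'): no match needed
  Position 3 ('d'): no match needed
  Position 4 ('c'): matches sub[2] = 'c'
  Position 5 ('d'): matches sub[3] = 'd'
  Position 6 ('a'): no match needed
All 4 characters matched => is a subsequence

1


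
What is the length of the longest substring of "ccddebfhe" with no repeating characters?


Input: "ccddebfhe"
Sliding window (track last position of each char):
  Position 0 ('c'): window [0,0] length 1 -- new best
  Position 1 ('c'): repeat (last at 0), move window start to 1
  Position 1 ('c'): window [1,1] length 1
  Position 2 ('d'): window [1,2] length 2 -- new best
  Position 3 ('d'): repeat (last at 2), move window start to 3
  Position 3 ('d'): window [3,3] length 1
  Position 4 ('e'): window [3,4] length 2
  Position 5 ('b'): window [3,5] length 3 -- new best
  Position 6 ('f'): window [3,6] length 4 -- new best
  Position 7 ('h'): window [3,7] length 5 -- new best
  Position 8 ('e'): repeat (last at 4), move window start to 5
  Position 8 ('e'): window [5,8] length 4
Longest substring with no repeats: "debfh" with length 5

5


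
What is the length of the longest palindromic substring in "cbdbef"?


Input: "cbdbef"
Checking substrings for palindromes:
  [1:4] "bdb" (len 3) => palindrome
Longest palindromic substring: "bdb" with length 3

3


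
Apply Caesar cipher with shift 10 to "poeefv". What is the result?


Caesar cipher: shift "poeefv" by 10
  'p' (pos 15) + 10 = pos 25 = 'z'
  'o' (pos 14) + 10 = pos 24 = 'y'
  'e' (pos 4) + 10 = pos 14 = 'o'
  'e' (pos 4) + 10 = pos 14 = 'o'
  'f' (pos 5) + 10 = pos 15 = 'p'
  'v' (pos 21) + 10 = pos 5 = 'f'
Result: zyoopf

zyoopf


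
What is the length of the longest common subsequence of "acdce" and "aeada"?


LCS of "acdce" and "aeada"
DP table:
           a    e    a    d    a
      0    0    0    0    0    0
  a   0    1    1    1    1    1
  c   0    1    1    1    1    1
  d   0    1    1    1    2    2
  c   0    1    1    1    2    2
  e   0    1    2    2    2    2
LCS length = dp[5][5] = 2

2


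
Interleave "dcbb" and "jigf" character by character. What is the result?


Interleaving "dcbb" and "jigf":
  Position 0: 'd' from first, 'j' from second => "dj"
  Position 1: 'c' from first, 'i' from second => "ci"
  Position 2: 'b' from first, 'g' from second => "bg"
  Position 3: 'b' from first, 'f' from second => "bf"
Result: djcibgbf

djcibgbf


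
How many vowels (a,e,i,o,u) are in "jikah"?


Input: jikah
Checking each character:
  'j' at position 0: consonant
  'i' at position 1: vowel (running total: 1)
  'k' at position 2: consonant
  'a' at position 3: vowel (running total: 2)
  'h' at position 4: consonant
Total vowels: 2

2


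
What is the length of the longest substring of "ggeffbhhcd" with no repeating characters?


Input: "ggeffbhhcd"
Sliding window (track last position of each char):
  Position 0 ('g'): window [0,0] length 1 -- new best
  Position 1 ('g'): repeat (last at 0), move window start to 1
  Position 1 ('g'): window [1,1] length 1
  Position 2 ('e'): window [1,2] length 2 -- new best
  Position 3 ('f'): window [1,3] length 3 -- new best
  Position 4 ('f'): repeat (last at 3), move window start to 4
  Position 4 ('f'): window [4,4] length 1
  Position 5 ('b'): window [4,5] length 2
  Position 6 ('h'): window [4,6] length 3
  Position 7 ('h'): repeat (last at 6), move window start to 7
  Position 7 ('h'): window [7,7] length 1
  Position 8 ('c'): window [7,8] length 2
  Position 9 ('d'): window [7,9] length 3
Longest substring with no repeats: "gef" with length 3

3


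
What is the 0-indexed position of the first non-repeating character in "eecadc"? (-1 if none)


Input: eecadc
Character frequencies:
  'a': 1
  'c': 2
  'd': 1
  'e': 2
Scanning left to right for freq == 1:
  Position 0 ('e'): freq=2, skip
  Position 1 ('e'): freq=2, skip
  Position 2 ('c'): freq=2, skip
  Position 3 ('a'): unique! => answer = 3

3


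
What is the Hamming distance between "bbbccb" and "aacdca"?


Comparing "bbbccb" and "aacdca" position by position:
  Position 0: 'b' vs 'a' => differ
  Position 1: 'b' vs 'a' => differ
  Position 2: 'b' vs 'c' => differ
  Position 3: 'c' vs 'd' => differ
  Position 4: 'c' vs 'c' => same
  Position 5: 'b' vs 'a' => differ
Total differences (Hamming distance): 5

5


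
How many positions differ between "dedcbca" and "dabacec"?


Comparing "dedcbca" and "dabacec" position by position:
  Position 0: 'd' vs 'd' => same
  Position 1: 'e' vs 'a' => DIFFER
  Position 2: 'd' vs 'b' => DIFFER
  Position 3: 'c' vs 'a' => DIFFER
  Position 4: 'b' vs 'c' => DIFFER
  Position 5: 'c' vs 'e' => DIFFER
  Position 6: 'a' vs 'c' => DIFFER
Positions that differ: 6

6


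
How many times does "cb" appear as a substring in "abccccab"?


Searching for "cb" in "abccccab"
Scanning each position:
  Position 0: "ab" => no
  Position 1: "bc" => no
  Position 2: "cc" => no
  Position 3: "cc" => no
  Position 4: "cc" => no
  Position 5: "ca" => no
  Position 6: "ab" => no
Total occurrences: 0

0


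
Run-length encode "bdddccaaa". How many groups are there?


Input: bdddccaaa
Scanning for consecutive runs:
  Group 1: 'b' x 1 (positions 0-0)
  Group 2: 'd' x 3 (positions 1-3)
  Group 3: 'c' x 2 (positions 4-5)
  Group 4: 'a' x 3 (positions 6-8)
Total groups: 4

4


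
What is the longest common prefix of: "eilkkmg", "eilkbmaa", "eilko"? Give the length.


Words: eilkkmg, eilkbmaa, eilko
  Position 0: all 'e' => match
  Position 1: all 'i' => match
  Position 2: all 'l' => match
  Position 3: all 'k' => match
  Position 4: ('k', 'b', 'o') => mismatch, stop
LCP = "eilk" (length 4)

4


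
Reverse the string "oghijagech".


Input: oghijagech
Reading characters right to left:
  Position 9: 'h'
  Position 8: 'c'
  Position 7: 'e'
  Position 6: 'g'
  Position 5: 'a'
  Position 4: 'j'
  Position 3: 'i'
  Position 2: 'h'
  Position 1: 'g'
  Position 0: 'o'
Reversed: hcegajihgo

hcegajihgo


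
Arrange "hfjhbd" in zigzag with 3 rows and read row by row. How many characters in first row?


Zigzag "hfjhbd" into 3 rows:
Placing characters:
  'h' => row 0
  'f' => row 1
  'j' => row 2
  'h' => row 1
  'b' => row 0
  'd' => row 1
Rows:
  Row 0: "hb"
  Row 1: "fhd"
  Row 2: "j"
First row length: 2

2


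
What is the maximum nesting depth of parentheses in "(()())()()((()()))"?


Input: "(()())()()((()()))"
Tracking depth:
  Position 0 '(': depth becomes 1
  Position 1 '(': depth becomes 2
  Position 2 ')': depth becomes 1
  Position 3 '(': depth becomes 2
  Position 4 ')': depth becomes 1
  Position 5 ')': depth becomes 0
  Position 6 '(': depth becomes 1
  Position 7 ')': depth becomes 0
  Position 8 '(': depth becomes 1
  Position 9 ')': depth becomes 0
  Position 10 '(': depth becomes 1
  Position 11 '(': depth becomes 2
  Position 12 '(': depth becomes 3
  Position 13 ')': depth becomes 2
  Position 14 '(': depth becomes 3
  Position 15 ')': depth becomes 2
  Position 16 ')': depth becomes 1
  Position 17 ')': depth becomes 0
Maximum depth reached: 3

3


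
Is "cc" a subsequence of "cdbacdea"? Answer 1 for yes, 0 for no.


Check if "cc" is a subsequence of "cdbacdea"
Greedy scan:
  Position 0 ('c'): matches sub[0] = 'c'
  Position 1 ('d'): no match needed
  Position 2 ('b'): no match needed
  Position 3 ('a'): no match needed
  Position 4 ('c'): matches sub[1] = 'c'
  Position 5 ('d'): no match needed
  Position 6 ('e'): no match needed
  Position 7 ('a'): no match needed
All 2 characters matched => is a subsequence

1


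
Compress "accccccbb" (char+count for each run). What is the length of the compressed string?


Input: accccccbb
Runs:
  'a' x 1 => "a1"
  'c' x 6 => "c6"
  'b' x 2 => "b2"
Compressed: "a1c6b2"
Compressed length: 6

6


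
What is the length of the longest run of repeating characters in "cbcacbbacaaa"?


Input: "cbcacbbacaaa"
Scanning for longest run:
  Position 1 ('b'): new char, reset run to 1
  Position 2 ('c'): new char, reset run to 1
  Position 3 ('a'): new char, reset run to 1
  Position 4 ('c'): new char, reset run to 1
  Position 5 ('b'): new char, reset run to 1
  Position 6 ('b'): continues run of 'b', length=2
  Position 7 ('a'): new char, reset run to 1
  Position 8 ('c'): new char, reset run to 1
  Position 9 ('a'): new char, reset run to 1
  Position 10 ('a'): continues run of 'a', length=2
  Position 11 ('a'): continues run of 'a', length=3
Longest run: 'a' with length 3

3


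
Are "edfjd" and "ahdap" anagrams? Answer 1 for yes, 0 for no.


Strings: "edfjd", "ahdap"
Sorted first:  ddefj
Sorted second: aadhp
Differ at position 0: 'd' vs 'a' => not anagrams

0


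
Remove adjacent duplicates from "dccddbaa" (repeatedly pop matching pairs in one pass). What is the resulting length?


Input: dccddbaa
Stack-based adjacent duplicate removal:
  Read 'd': push. Stack: d
  Read 'c': push. Stack: dc
  Read 'c': matches stack top 'c' => pop. Stack: d
  Read 'd': matches stack top 'd' => pop. Stack: (empty)
  Read 'd': push. Stack: d
  Read 'b': push. Stack: db
  Read 'a': push. Stack: dba
  Read 'a': matches stack top 'a' => pop. Stack: db
Final stack: "db" (length 2)

2


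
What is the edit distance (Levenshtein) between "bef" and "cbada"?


Computing edit distance: "bef" -> "cbada"
DP table:
           c    b    a    d    a
      0    1    2    3    4    5
  b   1    1    1    2    3    4
  e   2    2    2    2    3    4
  f   3    3    3    3    3    4
Edit distance = dp[3][5] = 4

4


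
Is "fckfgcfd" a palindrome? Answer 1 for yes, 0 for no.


Input: fckfgcfd
Reversed: dfcgfkcf
  Compare pos 0 ('f') with pos 7 ('d'): MISMATCH
  Compare pos 1 ('c') with pos 6 ('f'): MISMATCH
  Compare pos 2 ('k') with pos 5 ('c'): MISMATCH
  Compare pos 3 ('f') with pos 4 ('g'): MISMATCH
Result: not a palindrome

0


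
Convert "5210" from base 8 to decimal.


Input: "5210" in base 8
Positional expansion:
  Digit '5' (value 5) x 8^3 = 2560
  Digit '2' (value 2) x 8^2 = 128
  Digit '1' (value 1) x 8^1 = 8
  Digit '0' (value 0) x 8^0 = 0
Sum = 2696

2696


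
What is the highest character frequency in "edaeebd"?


Input: edaeebd
Character counts:
  'a': 1
  'b': 1
  'd': 2
  'e': 3
Maximum frequency: 3

3


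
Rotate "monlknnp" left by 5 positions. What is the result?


Input: "monlknnp", rotate left by 5
First 5 characters: "monlk"
Remaining characters: "nnp"
Concatenate remaining + first: "nnp" + "monlk" = "nnpmonlk"

nnpmonlk


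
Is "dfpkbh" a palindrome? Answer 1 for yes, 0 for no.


Input: dfpkbh
Reversed: hbkpfd
  Compare pos 0 ('d') with pos 5 ('h'): MISMATCH
  Compare pos 1 ('f') with pos 4 ('b'): MISMATCH
  Compare pos 2 ('p') with pos 3 ('k'): MISMATCH
Result: not a palindrome

0


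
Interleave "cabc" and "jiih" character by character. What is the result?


Interleaving "cabc" and "jiih":
  Position 0: 'c' from first, 'j' from second => "cj"
  Position 1: 'a' from first, 'i' from second => "ai"
  Position 2: 'b' from first, 'i' from second => "bi"
  Position 3: 'c' from first, 'h' from second => "ch"
Result: cjaibich

cjaibich


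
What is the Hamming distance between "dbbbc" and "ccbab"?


Comparing "dbbbc" and "ccbab" position by position:
  Position 0: 'd' vs 'c' => differ
  Position 1: 'b' vs 'c' => differ
  Position 2: 'b' vs 'b' => same
  Position 3: 'b' vs 'a' => differ
  Position 4: 'c' vs 'b' => differ
Total differences (Hamming distance): 4

4


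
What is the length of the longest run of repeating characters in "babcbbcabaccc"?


Input: "babcbbcabaccc"
Scanning for longest run:
  Position 1 ('a'): new char, reset run to 1
  Position 2 ('b'): new char, reset run to 1
  Position 3 ('c'): new char, reset run to 1
  Position 4 ('b'): new char, reset run to 1
  Position 5 ('b'): continues run of 'b', length=2
  Position 6 ('c'): new char, reset run to 1
  Position 7 ('a'): new char, reset run to 1
  Position 8 ('b'): new char, reset run to 1
  Position 9 ('a'): new char, reset run to 1
  Position 10 ('c'): new char, reset run to 1
  Position 11 ('c'): continues run of 'c', length=2
  Position 12 ('c'): continues run of 'c', length=3
Longest run: 'c' with length 3

3


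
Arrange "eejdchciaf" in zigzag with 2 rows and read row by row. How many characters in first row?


Zigzag "eejdchciaf" into 2 rows:
Placing characters:
  'e' => row 0
  'e' => row 1
  'j' => row 0
  'd' => row 1
  'c' => row 0
  'h' => row 1
  'c' => row 0
  'i' => row 1
  'a' => row 0
  'f' => row 1
Rows:
  Row 0: "ejcca"
  Row 1: "edhif"
First row length: 5

5


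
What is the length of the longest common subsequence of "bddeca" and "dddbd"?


LCS of "bddeca" and "dddbd"
DP table:
           d    d    d    b    d
      0    0    0    0    0    0
  b   0    0    0    0    1    1
  d   0    1    1    1    1    2
  d   0    1    2    2    2    2
  e   0    1    2    2    2    2
  c   0    1    2    2    2    2
  a   0    1    2    2    2    2
LCS length = dp[6][5] = 2

2


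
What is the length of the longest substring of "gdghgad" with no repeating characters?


Input: "gdghgad"
Sliding window (track last position of each char):
  Position 0 ('g'): window [0,0] length 1 -- new best
  Position 1 ('d'): window [0,1] length 2 -- new best
  Position 2 ('g'): repeat (last at 0), move window start to 1
  Position 2 ('g'): window [1,2] length 2
  Position 3 ('h'): window [1,3] length 3 -- new best
  Position 4 ('g'): repeat (last at 2), move window start to 3
  Position 4 ('g'): window [3,4] length 2
  Position 5 ('a'): window [3,5] length 3
  Position 6 ('d'): window [3,6] length 4 -- new best
Longest substring with no repeats: "hgad" with length 4

4


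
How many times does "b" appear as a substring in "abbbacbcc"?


Searching for "b" in "abbbacbcc"
Scanning each position:
  Position 0: "a" => no
  Position 1: "b" => MATCH
  Position 2: "b" => MATCH
  Position 3: "b" => MATCH
  Position 4: "a" => no
  Position 5: "c" => no
  Position 6: "b" => MATCH
  Position 7: "c" => no
  Position 8: "c" => no
Total occurrences: 4

4


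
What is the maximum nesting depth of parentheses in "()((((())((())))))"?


Input: "()((((())((())))))"
Tracking depth:
  Position 0 '(': depth becomes 1
  Position 1 ')': depth becomes 0
  Position 2 '(': depth becomes 1
  Position 3 '(': depth becomes 2
  Position 4 '(': depth becomes 3
  Position 5 '(': depth becomes 4
  Position 6 '(': depth becomes 5
  Position 7 ')': depth becomes 4
  Position 8 ')': depth becomes 3
  Position 9 '(': depth becomes 4
  Position 10 '(': depth becomes 5
  Position 11 '(': depth becomes 6
  Position 12 ')': depth becomes 5
  Position 13 ')': depth becomes 4
  Position 14 ')': depth becomes 3
  Position 15 ')': depth becomes 2
  Position 16 ')': depth becomes 1
  Position 17 ')': depth becomes 0
Maximum depth reached: 6

6


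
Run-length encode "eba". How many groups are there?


Input: eba
Scanning for consecutive runs:
  Group 1: 'e' x 1 (positions 0-0)
  Group 2: 'b' x 1 (positions 1-1)
  Group 3: 'a' x 1 (positions 2-2)
Total groups: 3

3


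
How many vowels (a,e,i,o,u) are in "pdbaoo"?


Input: pdbaoo
Checking each character:
  'p' at position 0: consonant
  'd' at position 1: consonant
  'b' at position 2: consonant
  'a' at position 3: vowel (running total: 1)
  'o' at position 4: vowel (running total: 2)
  'o' at position 5: vowel (running total: 3)
Total vowels: 3

3


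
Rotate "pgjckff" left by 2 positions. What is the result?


Input: "pgjckff", rotate left by 2
First 2 characters: "pg"
Remaining characters: "jckff"
Concatenate remaining + first: "jckff" + "pg" = "jckffpg"

jckffpg


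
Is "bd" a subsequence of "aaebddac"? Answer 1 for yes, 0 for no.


Check if "bd" is a subsequence of "aaebddac"
Greedy scan:
  Position 0 ('a'): no match needed
  Position 1 ('a'): no match needed
  Position 2 ('e'): no match needed
  Position 3 ('b'): matches sub[0] = 'b'
  Position 4 ('d'): matches sub[1] = 'd'
  Position 5 ('d'): no match needed
  Position 6 ('a'): no match needed
  Position 7 ('c'): no match needed
All 2 characters matched => is a subsequence

1


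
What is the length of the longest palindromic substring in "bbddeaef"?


Input: "bbddeaef"
Checking substrings for palindromes:
  [4:7] "eae" (len 3) => palindrome
  [0:2] "bb" (len 2) => palindrome
  [2:4] "dd" (len 2) => palindrome
Longest palindromic substring: "eae" with length 3

3


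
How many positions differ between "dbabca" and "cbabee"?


Comparing "dbabca" and "cbabee" position by position:
  Position 0: 'd' vs 'c' => DIFFER
  Position 1: 'b' vs 'b' => same
  Position 2: 'a' vs 'a' => same
  Position 3: 'b' vs 'b' => same
  Position 4: 'c' vs 'e' => DIFFER
  Position 5: 'a' vs 'e' => DIFFER
Positions that differ: 3

3


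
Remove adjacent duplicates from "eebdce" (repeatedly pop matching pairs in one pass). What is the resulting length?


Input: eebdce
Stack-based adjacent duplicate removal:
  Read 'e': push. Stack: e
  Read 'e': matches stack top 'e' => pop. Stack: (empty)
  Read 'b': push. Stack: b
  Read 'd': push. Stack: bd
  Read 'c': push. Stack: bdc
  Read 'e': push. Stack: bdce
Final stack: "bdce" (length 4)

4


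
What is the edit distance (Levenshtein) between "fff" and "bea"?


Computing edit distance: "fff" -> "bea"
DP table:
           b    e    a
      0    1    2    3
  f   1    1    2    3
  f   2    2    2    3
  f   3    3    3    3
Edit distance = dp[3][3] = 3

3


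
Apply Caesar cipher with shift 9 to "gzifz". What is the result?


Caesar cipher: shift "gzifz" by 9
  'g' (pos 6) + 9 = pos 15 = 'p'
  'z' (pos 25) + 9 = pos 8 = 'i'
  'i' (pos 8) + 9 = pos 17 = 'r'
  'f' (pos 5) + 9 = pos 14 = 'o'
  'z' (pos 25) + 9 = pos 8 = 'i'
Result: piroi

piroi
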